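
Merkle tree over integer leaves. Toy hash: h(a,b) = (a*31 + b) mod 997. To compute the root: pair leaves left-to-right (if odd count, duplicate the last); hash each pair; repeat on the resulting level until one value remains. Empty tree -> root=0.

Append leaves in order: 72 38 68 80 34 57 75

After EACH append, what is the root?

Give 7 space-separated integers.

Answer: 72 276 762 774 984 723 18

Derivation:
After append 72 (leaves=[72]):
  L0: [72]
  root=72
After append 38 (leaves=[72, 38]):
  L0: [72, 38]
  L1: h(72,38)=(72*31+38)%997=276 -> [276]
  root=276
After append 68 (leaves=[72, 38, 68]):
  L0: [72, 38, 68]
  L1: h(72,38)=(72*31+38)%997=276 h(68,68)=(68*31+68)%997=182 -> [276, 182]
  L2: h(276,182)=(276*31+182)%997=762 -> [762]
  root=762
After append 80 (leaves=[72, 38, 68, 80]):
  L0: [72, 38, 68, 80]
  L1: h(72,38)=(72*31+38)%997=276 h(68,80)=(68*31+80)%997=194 -> [276, 194]
  L2: h(276,194)=(276*31+194)%997=774 -> [774]
  root=774
After append 34 (leaves=[72, 38, 68, 80, 34]):
  L0: [72, 38, 68, 80, 34]
  L1: h(72,38)=(72*31+38)%997=276 h(68,80)=(68*31+80)%997=194 h(34,34)=(34*31+34)%997=91 -> [276, 194, 91]
  L2: h(276,194)=(276*31+194)%997=774 h(91,91)=(91*31+91)%997=918 -> [774, 918]
  L3: h(774,918)=(774*31+918)%997=984 -> [984]
  root=984
After append 57 (leaves=[72, 38, 68, 80, 34, 57]):
  L0: [72, 38, 68, 80, 34, 57]
  L1: h(72,38)=(72*31+38)%997=276 h(68,80)=(68*31+80)%997=194 h(34,57)=(34*31+57)%997=114 -> [276, 194, 114]
  L2: h(276,194)=(276*31+194)%997=774 h(114,114)=(114*31+114)%997=657 -> [774, 657]
  L3: h(774,657)=(774*31+657)%997=723 -> [723]
  root=723
After append 75 (leaves=[72, 38, 68, 80, 34, 57, 75]):
  L0: [72, 38, 68, 80, 34, 57, 75]
  L1: h(72,38)=(72*31+38)%997=276 h(68,80)=(68*31+80)%997=194 h(34,57)=(34*31+57)%997=114 h(75,75)=(75*31+75)%997=406 -> [276, 194, 114, 406]
  L2: h(276,194)=(276*31+194)%997=774 h(114,406)=(114*31+406)%997=949 -> [774, 949]
  L3: h(774,949)=(774*31+949)%997=18 -> [18]
  root=18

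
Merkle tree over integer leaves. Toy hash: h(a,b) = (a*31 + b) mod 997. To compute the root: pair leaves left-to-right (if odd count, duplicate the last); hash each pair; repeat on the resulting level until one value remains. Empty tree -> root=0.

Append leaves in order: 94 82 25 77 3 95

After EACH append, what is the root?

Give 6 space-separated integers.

Answer: 94 5 955 10 391 344

Derivation:
After append 94 (leaves=[94]):
  L0: [94]
  root=94
After append 82 (leaves=[94, 82]):
  L0: [94, 82]
  L1: h(94,82)=(94*31+82)%997=5 -> [5]
  root=5
After append 25 (leaves=[94, 82, 25]):
  L0: [94, 82, 25]
  L1: h(94,82)=(94*31+82)%997=5 h(25,25)=(25*31+25)%997=800 -> [5, 800]
  L2: h(5,800)=(5*31+800)%997=955 -> [955]
  root=955
After append 77 (leaves=[94, 82, 25, 77]):
  L0: [94, 82, 25, 77]
  L1: h(94,82)=(94*31+82)%997=5 h(25,77)=(25*31+77)%997=852 -> [5, 852]
  L2: h(5,852)=(5*31+852)%997=10 -> [10]
  root=10
After append 3 (leaves=[94, 82, 25, 77, 3]):
  L0: [94, 82, 25, 77, 3]
  L1: h(94,82)=(94*31+82)%997=5 h(25,77)=(25*31+77)%997=852 h(3,3)=(3*31+3)%997=96 -> [5, 852, 96]
  L2: h(5,852)=(5*31+852)%997=10 h(96,96)=(96*31+96)%997=81 -> [10, 81]
  L3: h(10,81)=(10*31+81)%997=391 -> [391]
  root=391
After append 95 (leaves=[94, 82, 25, 77, 3, 95]):
  L0: [94, 82, 25, 77, 3, 95]
  L1: h(94,82)=(94*31+82)%997=5 h(25,77)=(25*31+77)%997=852 h(3,95)=(3*31+95)%997=188 -> [5, 852, 188]
  L2: h(5,852)=(5*31+852)%997=10 h(188,188)=(188*31+188)%997=34 -> [10, 34]
  L3: h(10,34)=(10*31+34)%997=344 -> [344]
  root=344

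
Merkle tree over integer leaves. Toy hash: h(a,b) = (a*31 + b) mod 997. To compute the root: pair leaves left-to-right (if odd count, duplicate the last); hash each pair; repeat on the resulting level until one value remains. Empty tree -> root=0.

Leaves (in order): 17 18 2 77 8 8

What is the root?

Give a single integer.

Answer: 857

Derivation:
L0: [17, 18, 2, 77, 8, 8]
L1: h(17,18)=(17*31+18)%997=545 h(2,77)=(2*31+77)%997=139 h(8,8)=(8*31+8)%997=256 -> [545, 139, 256]
L2: h(545,139)=(545*31+139)%997=85 h(256,256)=(256*31+256)%997=216 -> [85, 216]
L3: h(85,216)=(85*31+216)%997=857 -> [857]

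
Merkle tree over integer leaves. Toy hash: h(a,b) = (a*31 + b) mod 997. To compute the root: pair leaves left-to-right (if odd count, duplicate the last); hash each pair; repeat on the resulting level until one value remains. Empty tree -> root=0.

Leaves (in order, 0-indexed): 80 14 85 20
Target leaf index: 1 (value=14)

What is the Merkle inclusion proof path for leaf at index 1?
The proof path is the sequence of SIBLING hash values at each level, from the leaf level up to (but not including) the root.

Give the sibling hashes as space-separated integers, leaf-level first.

L0 (leaves): [80, 14, 85, 20], target index=1
L1: h(80,14)=(80*31+14)%997=500 [pair 0] h(85,20)=(85*31+20)%997=661 [pair 1] -> [500, 661]
  Sibling for proof at L0: 80
L2: h(500,661)=(500*31+661)%997=209 [pair 0] -> [209]
  Sibling for proof at L1: 661
Root: 209
Proof path (sibling hashes from leaf to root): [80, 661]

Answer: 80 661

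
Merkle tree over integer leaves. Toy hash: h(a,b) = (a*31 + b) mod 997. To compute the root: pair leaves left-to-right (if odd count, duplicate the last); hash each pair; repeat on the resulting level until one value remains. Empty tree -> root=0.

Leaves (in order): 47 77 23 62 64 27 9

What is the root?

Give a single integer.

Answer: 523

Derivation:
L0: [47, 77, 23, 62, 64, 27, 9]
L1: h(47,77)=(47*31+77)%997=537 h(23,62)=(23*31+62)%997=775 h(64,27)=(64*31+27)%997=17 h(9,9)=(9*31+9)%997=288 -> [537, 775, 17, 288]
L2: h(537,775)=(537*31+775)%997=473 h(17,288)=(17*31+288)%997=815 -> [473, 815]
L3: h(473,815)=(473*31+815)%997=523 -> [523]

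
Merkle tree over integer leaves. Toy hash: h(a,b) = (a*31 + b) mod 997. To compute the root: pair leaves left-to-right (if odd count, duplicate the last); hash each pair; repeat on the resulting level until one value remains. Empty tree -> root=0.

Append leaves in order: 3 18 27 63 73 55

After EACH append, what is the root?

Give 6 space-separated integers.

After append 3 (leaves=[3]):
  L0: [3]
  root=3
After append 18 (leaves=[3, 18]):
  L0: [3, 18]
  L1: h(3,18)=(3*31+18)%997=111 -> [111]
  root=111
After append 27 (leaves=[3, 18, 27]):
  L0: [3, 18, 27]
  L1: h(3,18)=(3*31+18)%997=111 h(27,27)=(27*31+27)%997=864 -> [111, 864]
  L2: h(111,864)=(111*31+864)%997=317 -> [317]
  root=317
After append 63 (leaves=[3, 18, 27, 63]):
  L0: [3, 18, 27, 63]
  L1: h(3,18)=(3*31+18)%997=111 h(27,63)=(27*31+63)%997=900 -> [111, 900]
  L2: h(111,900)=(111*31+900)%997=353 -> [353]
  root=353
After append 73 (leaves=[3, 18, 27, 63, 73]):
  L0: [3, 18, 27, 63, 73]
  L1: h(3,18)=(3*31+18)%997=111 h(27,63)=(27*31+63)%997=900 h(73,73)=(73*31+73)%997=342 -> [111, 900, 342]
  L2: h(111,900)=(111*31+900)%997=353 h(342,342)=(342*31+342)%997=974 -> [353, 974]
  L3: h(353,974)=(353*31+974)%997=950 -> [950]
  root=950
After append 55 (leaves=[3, 18, 27, 63, 73, 55]):
  L0: [3, 18, 27, 63, 73, 55]
  L1: h(3,18)=(3*31+18)%997=111 h(27,63)=(27*31+63)%997=900 h(73,55)=(73*31+55)%997=324 -> [111, 900, 324]
  L2: h(111,900)=(111*31+900)%997=353 h(324,324)=(324*31+324)%997=398 -> [353, 398]
  L3: h(353,398)=(353*31+398)%997=374 -> [374]
  root=374

Answer: 3 111 317 353 950 374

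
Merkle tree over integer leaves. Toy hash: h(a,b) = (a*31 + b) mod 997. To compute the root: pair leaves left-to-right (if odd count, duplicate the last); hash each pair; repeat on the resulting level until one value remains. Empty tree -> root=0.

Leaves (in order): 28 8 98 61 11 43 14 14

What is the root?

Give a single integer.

Answer: 116

Derivation:
L0: [28, 8, 98, 61, 11, 43, 14, 14]
L1: h(28,8)=(28*31+8)%997=876 h(98,61)=(98*31+61)%997=108 h(11,43)=(11*31+43)%997=384 h(14,14)=(14*31+14)%997=448 -> [876, 108, 384, 448]
L2: h(876,108)=(876*31+108)%997=345 h(384,448)=(384*31+448)%997=388 -> [345, 388]
L3: h(345,388)=(345*31+388)%997=116 -> [116]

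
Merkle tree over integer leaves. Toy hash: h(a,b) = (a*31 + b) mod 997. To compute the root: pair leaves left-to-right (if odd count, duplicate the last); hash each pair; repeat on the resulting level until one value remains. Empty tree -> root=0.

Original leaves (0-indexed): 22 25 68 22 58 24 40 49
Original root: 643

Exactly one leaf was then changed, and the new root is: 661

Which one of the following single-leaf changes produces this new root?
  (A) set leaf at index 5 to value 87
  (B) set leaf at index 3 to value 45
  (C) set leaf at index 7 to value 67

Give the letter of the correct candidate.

Answer: C

Derivation:
Original leaves: [22, 25, 68, 22, 58, 24, 40, 49]
Target new root: 661
Try each candidate change and compute the resulting root:
Candidate A: set leaf[5] = 87 -> leaves = [22, 25, 68, 22, 58, 87, 40, 49]
  L0: [22, 25, 68, 22, 58, 87, 40, 49]
  L1: h(22,25)=(22*31+25)%997=707 h(68,22)=(68*31+22)%997=136 h(58,87)=(58*31+87)%997=888 h(40,49)=(40*31+49)%997=292 -> [707, 136, 888, 292]
  L2: h(707,136)=(707*31+136)%997=119 h(888,292)=(888*31+292)%997=901 -> [119, 901]
  L3: h(119,901)=(119*31+901)%997=602 -> [602]
  root = 602 != target 661
Candidate B: set leaf[3] = 45 -> leaves = [22, 25, 68, 45, 58, 24, 40, 49]
  L0: [22, 25, 68, 45, 58, 24, 40, 49]
  L1: h(22,25)=(22*31+25)%997=707 h(68,45)=(68*31+45)%997=159 h(58,24)=(58*31+24)%997=825 h(40,49)=(40*31+49)%997=292 -> [707, 159, 825, 292]
  L2: h(707,159)=(707*31+159)%997=142 h(825,292)=(825*31+292)%997=942 -> [142, 942]
  L3: h(142,942)=(142*31+942)%997=359 -> [359]
  root = 359 != target 661
Candidate C: set leaf[7] = 67 -> leaves = [22, 25, 68, 22, 58, 24, 40, 67]
  L0: [22, 25, 68, 22, 58, 24, 40, 67]
  L1: h(22,25)=(22*31+25)%997=707 h(68,22)=(68*31+22)%997=136 h(58,24)=(58*31+24)%997=825 h(40,67)=(40*31+67)%997=310 -> [707, 136, 825, 310]
  L2: h(707,136)=(707*31+136)%997=119 h(825,310)=(825*31+310)%997=960 -> [119, 960]
  L3: h(119,960)=(119*31+960)%997=661 -> [661]
  root = 661 == target 661  ** MATCH **
Candidate C produces the target root.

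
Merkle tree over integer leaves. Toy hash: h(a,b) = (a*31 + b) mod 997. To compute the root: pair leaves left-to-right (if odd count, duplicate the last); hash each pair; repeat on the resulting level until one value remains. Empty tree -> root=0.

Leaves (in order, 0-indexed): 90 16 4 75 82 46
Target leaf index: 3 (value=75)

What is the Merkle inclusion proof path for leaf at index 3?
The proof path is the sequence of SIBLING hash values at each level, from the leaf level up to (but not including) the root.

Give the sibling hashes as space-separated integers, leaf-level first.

Answer: 4 812 65

Derivation:
L0 (leaves): [90, 16, 4, 75, 82, 46], target index=3
L1: h(90,16)=(90*31+16)%997=812 [pair 0] h(4,75)=(4*31+75)%997=199 [pair 1] h(82,46)=(82*31+46)%997=594 [pair 2] -> [812, 199, 594]
  Sibling for proof at L0: 4
L2: h(812,199)=(812*31+199)%997=446 [pair 0] h(594,594)=(594*31+594)%997=65 [pair 1] -> [446, 65]
  Sibling for proof at L1: 812
L3: h(446,65)=(446*31+65)%997=930 [pair 0] -> [930]
  Sibling for proof at L2: 65
Root: 930
Proof path (sibling hashes from leaf to root): [4, 812, 65]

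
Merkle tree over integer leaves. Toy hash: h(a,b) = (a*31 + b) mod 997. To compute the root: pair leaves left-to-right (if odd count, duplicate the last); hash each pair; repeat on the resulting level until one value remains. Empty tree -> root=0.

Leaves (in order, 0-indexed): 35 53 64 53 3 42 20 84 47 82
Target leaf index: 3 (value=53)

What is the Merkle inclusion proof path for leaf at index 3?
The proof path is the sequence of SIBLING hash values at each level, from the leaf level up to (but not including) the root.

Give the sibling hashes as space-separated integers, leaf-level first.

L0 (leaves): [35, 53, 64, 53, 3, 42, 20, 84, 47, 82], target index=3
L1: h(35,53)=(35*31+53)%997=141 [pair 0] h(64,53)=(64*31+53)%997=43 [pair 1] h(3,42)=(3*31+42)%997=135 [pair 2] h(20,84)=(20*31+84)%997=704 [pair 3] h(47,82)=(47*31+82)%997=542 [pair 4] -> [141, 43, 135, 704, 542]
  Sibling for proof at L0: 64
L2: h(141,43)=(141*31+43)%997=426 [pair 0] h(135,704)=(135*31+704)%997=901 [pair 1] h(542,542)=(542*31+542)%997=395 [pair 2] -> [426, 901, 395]
  Sibling for proof at L1: 141
L3: h(426,901)=(426*31+901)%997=149 [pair 0] h(395,395)=(395*31+395)%997=676 [pair 1] -> [149, 676]
  Sibling for proof at L2: 901
L4: h(149,676)=(149*31+676)%997=310 [pair 0] -> [310]
  Sibling for proof at L3: 676
Root: 310
Proof path (sibling hashes from leaf to root): [64, 141, 901, 676]

Answer: 64 141 901 676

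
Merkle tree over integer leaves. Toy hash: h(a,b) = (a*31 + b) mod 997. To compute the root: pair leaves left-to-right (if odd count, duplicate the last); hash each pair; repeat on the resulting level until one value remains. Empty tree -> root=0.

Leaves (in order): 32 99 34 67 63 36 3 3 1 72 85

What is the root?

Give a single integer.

L0: [32, 99, 34, 67, 63, 36, 3, 3, 1, 72, 85]
L1: h(32,99)=(32*31+99)%997=94 h(34,67)=(34*31+67)%997=124 h(63,36)=(63*31+36)%997=992 h(3,3)=(3*31+3)%997=96 h(1,72)=(1*31+72)%997=103 h(85,85)=(85*31+85)%997=726 -> [94, 124, 992, 96, 103, 726]
L2: h(94,124)=(94*31+124)%997=47 h(992,96)=(992*31+96)%997=938 h(103,726)=(103*31+726)%997=928 -> [47, 938, 928]
L3: h(47,938)=(47*31+938)%997=401 h(928,928)=(928*31+928)%997=783 -> [401, 783]
L4: h(401,783)=(401*31+783)%997=253 -> [253]

Answer: 253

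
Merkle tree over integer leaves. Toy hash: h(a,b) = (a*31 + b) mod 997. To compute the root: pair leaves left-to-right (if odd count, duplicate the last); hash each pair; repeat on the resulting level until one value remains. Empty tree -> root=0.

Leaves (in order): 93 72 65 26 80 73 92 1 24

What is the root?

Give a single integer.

L0: [93, 72, 65, 26, 80, 73, 92, 1, 24]
L1: h(93,72)=(93*31+72)%997=961 h(65,26)=(65*31+26)%997=47 h(80,73)=(80*31+73)%997=559 h(92,1)=(92*31+1)%997=859 h(24,24)=(24*31+24)%997=768 -> [961, 47, 559, 859, 768]
L2: h(961,47)=(961*31+47)%997=925 h(559,859)=(559*31+859)%997=242 h(768,768)=(768*31+768)%997=648 -> [925, 242, 648]
L3: h(925,242)=(925*31+242)%997=4 h(648,648)=(648*31+648)%997=796 -> [4, 796]
L4: h(4,796)=(4*31+796)%997=920 -> [920]

Answer: 920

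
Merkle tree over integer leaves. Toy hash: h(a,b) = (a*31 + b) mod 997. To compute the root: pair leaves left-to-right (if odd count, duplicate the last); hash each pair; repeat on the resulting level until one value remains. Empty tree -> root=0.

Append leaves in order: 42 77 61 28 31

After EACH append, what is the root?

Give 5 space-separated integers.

After append 42 (leaves=[42]):
  L0: [42]
  root=42
After append 77 (leaves=[42, 77]):
  L0: [42, 77]
  L1: h(42,77)=(42*31+77)%997=382 -> [382]
  root=382
After append 61 (leaves=[42, 77, 61]):
  L0: [42, 77, 61]
  L1: h(42,77)=(42*31+77)%997=382 h(61,61)=(61*31+61)%997=955 -> [382, 955]
  L2: h(382,955)=(382*31+955)%997=833 -> [833]
  root=833
After append 28 (leaves=[42, 77, 61, 28]):
  L0: [42, 77, 61, 28]
  L1: h(42,77)=(42*31+77)%997=382 h(61,28)=(61*31+28)%997=922 -> [382, 922]
  L2: h(382,922)=(382*31+922)%997=800 -> [800]
  root=800
After append 31 (leaves=[42, 77, 61, 28, 31]):
  L0: [42, 77, 61, 28, 31]
  L1: h(42,77)=(42*31+77)%997=382 h(61,28)=(61*31+28)%997=922 h(31,31)=(31*31+31)%997=992 -> [382, 922, 992]
  L2: h(382,922)=(382*31+922)%997=800 h(992,992)=(992*31+992)%997=837 -> [800, 837]
  L3: h(800,837)=(800*31+837)%997=712 -> [712]
  root=712

Answer: 42 382 833 800 712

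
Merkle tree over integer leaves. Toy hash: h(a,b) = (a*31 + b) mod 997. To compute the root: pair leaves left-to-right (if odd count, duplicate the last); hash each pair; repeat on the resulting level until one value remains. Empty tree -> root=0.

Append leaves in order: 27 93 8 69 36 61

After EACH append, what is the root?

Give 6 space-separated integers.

Answer: 27 930 173 234 250 53

Derivation:
After append 27 (leaves=[27]):
  L0: [27]
  root=27
After append 93 (leaves=[27, 93]):
  L0: [27, 93]
  L1: h(27,93)=(27*31+93)%997=930 -> [930]
  root=930
After append 8 (leaves=[27, 93, 8]):
  L0: [27, 93, 8]
  L1: h(27,93)=(27*31+93)%997=930 h(8,8)=(8*31+8)%997=256 -> [930, 256]
  L2: h(930,256)=(930*31+256)%997=173 -> [173]
  root=173
After append 69 (leaves=[27, 93, 8, 69]):
  L0: [27, 93, 8, 69]
  L1: h(27,93)=(27*31+93)%997=930 h(8,69)=(8*31+69)%997=317 -> [930, 317]
  L2: h(930,317)=(930*31+317)%997=234 -> [234]
  root=234
After append 36 (leaves=[27, 93, 8, 69, 36]):
  L0: [27, 93, 8, 69, 36]
  L1: h(27,93)=(27*31+93)%997=930 h(8,69)=(8*31+69)%997=317 h(36,36)=(36*31+36)%997=155 -> [930, 317, 155]
  L2: h(930,317)=(930*31+317)%997=234 h(155,155)=(155*31+155)%997=972 -> [234, 972]
  L3: h(234,972)=(234*31+972)%997=250 -> [250]
  root=250
After append 61 (leaves=[27, 93, 8, 69, 36, 61]):
  L0: [27, 93, 8, 69, 36, 61]
  L1: h(27,93)=(27*31+93)%997=930 h(8,69)=(8*31+69)%997=317 h(36,61)=(36*31+61)%997=180 -> [930, 317, 180]
  L2: h(930,317)=(930*31+317)%997=234 h(180,180)=(180*31+180)%997=775 -> [234, 775]
  L3: h(234,775)=(234*31+775)%997=53 -> [53]
  root=53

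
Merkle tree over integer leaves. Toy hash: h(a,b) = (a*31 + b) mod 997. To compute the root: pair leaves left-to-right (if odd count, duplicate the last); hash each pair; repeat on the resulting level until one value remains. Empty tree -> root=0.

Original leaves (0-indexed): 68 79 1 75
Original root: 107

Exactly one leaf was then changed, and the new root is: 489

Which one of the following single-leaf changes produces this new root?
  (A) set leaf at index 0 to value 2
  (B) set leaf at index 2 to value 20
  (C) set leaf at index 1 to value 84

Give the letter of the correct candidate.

Answer: A

Derivation:
Original leaves: [68, 79, 1, 75]
Target new root: 489
Try each candidate change and compute the resulting root:
Candidate A: set leaf[0] = 2 -> leaves = [2, 79, 1, 75]
  L0: [2, 79, 1, 75]
  L1: h(2,79)=(2*31+79)%997=141 h(1,75)=(1*31+75)%997=106 -> [141, 106]
  L2: h(141,106)=(141*31+106)%997=489 -> [489]
  root = 489 == target 489  ** MATCH **
Candidate B: set leaf[2] = 20 -> leaves = [68, 79, 20, 75]
  L0: [68, 79, 20, 75]
  L1: h(68,79)=(68*31+79)%997=193 h(20,75)=(20*31+75)%997=695 -> [193, 695]
  L2: h(193,695)=(193*31+695)%997=696 -> [696]
  root = 696 != target 489
Candidate C: set leaf[1] = 84 -> leaves = [68, 84, 1, 75]
  L0: [68, 84, 1, 75]
  L1: h(68,84)=(68*31+84)%997=198 h(1,75)=(1*31+75)%997=106 -> [198, 106]
  L2: h(198,106)=(198*31+106)%997=262 -> [262]
  root = 262 != target 489
Candidate A produces the target root.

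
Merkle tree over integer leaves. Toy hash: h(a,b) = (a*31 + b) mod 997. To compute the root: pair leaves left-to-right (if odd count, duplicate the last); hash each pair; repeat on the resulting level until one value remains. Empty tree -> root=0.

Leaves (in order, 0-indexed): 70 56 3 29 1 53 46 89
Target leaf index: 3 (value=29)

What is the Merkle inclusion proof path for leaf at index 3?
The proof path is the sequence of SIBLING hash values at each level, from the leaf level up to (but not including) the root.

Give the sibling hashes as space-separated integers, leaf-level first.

Answer: 3 232 131

Derivation:
L0 (leaves): [70, 56, 3, 29, 1, 53, 46, 89], target index=3
L1: h(70,56)=(70*31+56)%997=232 [pair 0] h(3,29)=(3*31+29)%997=122 [pair 1] h(1,53)=(1*31+53)%997=84 [pair 2] h(46,89)=(46*31+89)%997=518 [pair 3] -> [232, 122, 84, 518]
  Sibling for proof at L0: 3
L2: h(232,122)=(232*31+122)%997=335 [pair 0] h(84,518)=(84*31+518)%997=131 [pair 1] -> [335, 131]
  Sibling for proof at L1: 232
L3: h(335,131)=(335*31+131)%997=546 [pair 0] -> [546]
  Sibling for proof at L2: 131
Root: 546
Proof path (sibling hashes from leaf to root): [3, 232, 131]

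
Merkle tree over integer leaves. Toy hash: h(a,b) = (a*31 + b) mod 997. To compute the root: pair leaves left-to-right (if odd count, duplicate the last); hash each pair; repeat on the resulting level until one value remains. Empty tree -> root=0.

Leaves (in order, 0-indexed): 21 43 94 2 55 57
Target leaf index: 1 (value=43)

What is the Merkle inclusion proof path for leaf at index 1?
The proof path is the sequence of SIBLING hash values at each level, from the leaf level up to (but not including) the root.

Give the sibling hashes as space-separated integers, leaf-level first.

L0 (leaves): [21, 43, 94, 2, 55, 57], target index=1
L1: h(21,43)=(21*31+43)%997=694 [pair 0] h(94,2)=(94*31+2)%997=922 [pair 1] h(55,57)=(55*31+57)%997=765 [pair 2] -> [694, 922, 765]
  Sibling for proof at L0: 21
L2: h(694,922)=(694*31+922)%997=502 [pair 0] h(765,765)=(765*31+765)%997=552 [pair 1] -> [502, 552]
  Sibling for proof at L1: 922
L3: h(502,552)=(502*31+552)%997=162 [pair 0] -> [162]
  Sibling for proof at L2: 552
Root: 162
Proof path (sibling hashes from leaf to root): [21, 922, 552]

Answer: 21 922 552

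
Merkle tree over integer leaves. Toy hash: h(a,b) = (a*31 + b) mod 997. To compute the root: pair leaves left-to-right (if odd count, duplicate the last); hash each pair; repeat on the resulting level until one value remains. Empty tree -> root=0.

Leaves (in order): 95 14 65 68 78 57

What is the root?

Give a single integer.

L0: [95, 14, 65, 68, 78, 57]
L1: h(95,14)=(95*31+14)%997=965 h(65,68)=(65*31+68)%997=89 h(78,57)=(78*31+57)%997=481 -> [965, 89, 481]
L2: h(965,89)=(965*31+89)%997=94 h(481,481)=(481*31+481)%997=437 -> [94, 437]
L3: h(94,437)=(94*31+437)%997=360 -> [360]

Answer: 360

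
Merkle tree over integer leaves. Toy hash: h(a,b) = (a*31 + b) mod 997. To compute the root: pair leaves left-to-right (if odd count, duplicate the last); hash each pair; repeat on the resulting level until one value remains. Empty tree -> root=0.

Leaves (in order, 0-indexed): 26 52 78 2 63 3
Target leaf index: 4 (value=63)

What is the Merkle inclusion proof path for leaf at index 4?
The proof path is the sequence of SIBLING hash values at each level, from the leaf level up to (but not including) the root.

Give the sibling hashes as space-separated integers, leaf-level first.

Answer: 3 959 105

Derivation:
L0 (leaves): [26, 52, 78, 2, 63, 3], target index=4
L1: h(26,52)=(26*31+52)%997=858 [pair 0] h(78,2)=(78*31+2)%997=426 [pair 1] h(63,3)=(63*31+3)%997=959 [pair 2] -> [858, 426, 959]
  Sibling for proof at L0: 3
L2: h(858,426)=(858*31+426)%997=105 [pair 0] h(959,959)=(959*31+959)%997=778 [pair 1] -> [105, 778]
  Sibling for proof at L1: 959
L3: h(105,778)=(105*31+778)%997=45 [pair 0] -> [45]
  Sibling for proof at L2: 105
Root: 45
Proof path (sibling hashes from leaf to root): [3, 959, 105]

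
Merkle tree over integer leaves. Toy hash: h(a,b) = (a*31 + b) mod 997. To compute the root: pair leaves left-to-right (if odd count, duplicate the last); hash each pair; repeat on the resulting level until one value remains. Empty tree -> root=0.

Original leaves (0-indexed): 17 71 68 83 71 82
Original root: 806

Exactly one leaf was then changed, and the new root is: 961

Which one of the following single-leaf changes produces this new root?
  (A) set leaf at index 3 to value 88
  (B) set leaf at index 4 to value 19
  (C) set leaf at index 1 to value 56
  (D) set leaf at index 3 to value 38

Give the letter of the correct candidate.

Answer: A

Derivation:
Original leaves: [17, 71, 68, 83, 71, 82]
Target new root: 961
Try each candidate change and compute the resulting root:
Candidate A: set leaf[3] = 88 -> leaves = [17, 71, 68, 88, 71, 82]
  L0: [17, 71, 68, 88, 71, 82]
  L1: h(17,71)=(17*31+71)%997=598 h(68,88)=(68*31+88)%997=202 h(71,82)=(71*31+82)%997=289 -> [598, 202, 289]
  L2: h(598,202)=(598*31+202)%997=794 h(289,289)=(289*31+289)%997=275 -> [794, 275]
  L3: h(794,275)=(794*31+275)%997=961 -> [961]
  root = 961 == target 961  ** MATCH **
Candidate B: set leaf[4] = 19 -> leaves = [17, 71, 68, 83, 19, 82]
  L0: [17, 71, 68, 83, 19, 82]
  L1: h(17,71)=(17*31+71)%997=598 h(68,83)=(68*31+83)%997=197 h(19,82)=(19*31+82)%997=671 -> [598, 197, 671]
  L2: h(598,197)=(598*31+197)%997=789 h(671,671)=(671*31+671)%997=535 -> [789, 535]
  L3: h(789,535)=(789*31+535)%997=69 -> [69]
  root = 69 != target 961
Candidate C: set leaf[1] = 56 -> leaves = [17, 56, 68, 83, 71, 82]
  L0: [17, 56, 68, 83, 71, 82]
  L1: h(17,56)=(17*31+56)%997=583 h(68,83)=(68*31+83)%997=197 h(71,82)=(71*31+82)%997=289 -> [583, 197, 289]
  L2: h(583,197)=(583*31+197)%997=324 h(289,289)=(289*31+289)%997=275 -> [324, 275]
  L3: h(324,275)=(324*31+275)%997=349 -> [349]
  root = 349 != target 961
Candidate D: set leaf[3] = 38 -> leaves = [17, 71, 68, 38, 71, 82]
  L0: [17, 71, 68, 38, 71, 82]
  L1: h(17,71)=(17*31+71)%997=598 h(68,38)=(68*31+38)%997=152 h(71,82)=(71*31+82)%997=289 -> [598, 152, 289]
  L2: h(598,152)=(598*31+152)%997=744 h(289,289)=(289*31+289)%997=275 -> [744, 275]
  L3: h(744,275)=(744*31+275)%997=408 -> [408]
  root = 408 != target 961
Candidate A produces the target root.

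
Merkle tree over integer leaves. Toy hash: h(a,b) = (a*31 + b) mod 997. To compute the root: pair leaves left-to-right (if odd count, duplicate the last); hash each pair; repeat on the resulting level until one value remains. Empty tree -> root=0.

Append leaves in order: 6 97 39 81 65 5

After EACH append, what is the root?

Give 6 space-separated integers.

Answer: 6 283 51 93 650 724

Derivation:
After append 6 (leaves=[6]):
  L0: [6]
  root=6
After append 97 (leaves=[6, 97]):
  L0: [6, 97]
  L1: h(6,97)=(6*31+97)%997=283 -> [283]
  root=283
After append 39 (leaves=[6, 97, 39]):
  L0: [6, 97, 39]
  L1: h(6,97)=(6*31+97)%997=283 h(39,39)=(39*31+39)%997=251 -> [283, 251]
  L2: h(283,251)=(283*31+251)%997=51 -> [51]
  root=51
After append 81 (leaves=[6, 97, 39, 81]):
  L0: [6, 97, 39, 81]
  L1: h(6,97)=(6*31+97)%997=283 h(39,81)=(39*31+81)%997=293 -> [283, 293]
  L2: h(283,293)=(283*31+293)%997=93 -> [93]
  root=93
After append 65 (leaves=[6, 97, 39, 81, 65]):
  L0: [6, 97, 39, 81, 65]
  L1: h(6,97)=(6*31+97)%997=283 h(39,81)=(39*31+81)%997=293 h(65,65)=(65*31+65)%997=86 -> [283, 293, 86]
  L2: h(283,293)=(283*31+293)%997=93 h(86,86)=(86*31+86)%997=758 -> [93, 758]
  L3: h(93,758)=(93*31+758)%997=650 -> [650]
  root=650
After append 5 (leaves=[6, 97, 39, 81, 65, 5]):
  L0: [6, 97, 39, 81, 65, 5]
  L1: h(6,97)=(6*31+97)%997=283 h(39,81)=(39*31+81)%997=293 h(65,5)=(65*31+5)%997=26 -> [283, 293, 26]
  L2: h(283,293)=(283*31+293)%997=93 h(26,26)=(26*31+26)%997=832 -> [93, 832]
  L3: h(93,832)=(93*31+832)%997=724 -> [724]
  root=724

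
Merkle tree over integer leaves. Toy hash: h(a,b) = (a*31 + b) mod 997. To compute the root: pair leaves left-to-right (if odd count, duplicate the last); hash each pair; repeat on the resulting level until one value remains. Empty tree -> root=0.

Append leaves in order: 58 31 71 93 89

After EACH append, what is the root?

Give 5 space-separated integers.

After append 58 (leaves=[58]):
  L0: [58]
  root=58
After append 31 (leaves=[58, 31]):
  L0: [58, 31]
  L1: h(58,31)=(58*31+31)%997=832 -> [832]
  root=832
After append 71 (leaves=[58, 31, 71]):
  L0: [58, 31, 71]
  L1: h(58,31)=(58*31+31)%997=832 h(71,71)=(71*31+71)%997=278 -> [832, 278]
  L2: h(832,278)=(832*31+278)%997=148 -> [148]
  root=148
After append 93 (leaves=[58, 31, 71, 93]):
  L0: [58, 31, 71, 93]
  L1: h(58,31)=(58*31+31)%997=832 h(71,93)=(71*31+93)%997=300 -> [832, 300]
  L2: h(832,300)=(832*31+300)%997=170 -> [170]
  root=170
After append 89 (leaves=[58, 31, 71, 93, 89]):
  L0: [58, 31, 71, 93, 89]
  L1: h(58,31)=(58*31+31)%997=832 h(71,93)=(71*31+93)%997=300 h(89,89)=(89*31+89)%997=854 -> [832, 300, 854]
  L2: h(832,300)=(832*31+300)%997=170 h(854,854)=(854*31+854)%997=409 -> [170, 409]
  L3: h(170,409)=(170*31+409)%997=694 -> [694]
  root=694

Answer: 58 832 148 170 694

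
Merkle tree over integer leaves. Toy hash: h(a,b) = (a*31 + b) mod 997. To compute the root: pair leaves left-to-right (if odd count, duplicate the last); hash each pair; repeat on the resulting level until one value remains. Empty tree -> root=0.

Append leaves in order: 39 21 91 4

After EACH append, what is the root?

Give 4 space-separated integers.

Answer: 39 233 165 78

Derivation:
After append 39 (leaves=[39]):
  L0: [39]
  root=39
After append 21 (leaves=[39, 21]):
  L0: [39, 21]
  L1: h(39,21)=(39*31+21)%997=233 -> [233]
  root=233
After append 91 (leaves=[39, 21, 91]):
  L0: [39, 21, 91]
  L1: h(39,21)=(39*31+21)%997=233 h(91,91)=(91*31+91)%997=918 -> [233, 918]
  L2: h(233,918)=(233*31+918)%997=165 -> [165]
  root=165
After append 4 (leaves=[39, 21, 91, 4]):
  L0: [39, 21, 91, 4]
  L1: h(39,21)=(39*31+21)%997=233 h(91,4)=(91*31+4)%997=831 -> [233, 831]
  L2: h(233,831)=(233*31+831)%997=78 -> [78]
  root=78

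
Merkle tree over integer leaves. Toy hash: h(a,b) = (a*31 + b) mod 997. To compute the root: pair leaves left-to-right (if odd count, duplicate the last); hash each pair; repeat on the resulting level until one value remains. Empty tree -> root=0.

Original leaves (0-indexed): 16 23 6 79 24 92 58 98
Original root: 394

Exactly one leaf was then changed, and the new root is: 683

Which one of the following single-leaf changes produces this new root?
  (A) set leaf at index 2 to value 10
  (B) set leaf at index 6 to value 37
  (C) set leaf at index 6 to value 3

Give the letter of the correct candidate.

Answer: C

Derivation:
Original leaves: [16, 23, 6, 79, 24, 92, 58, 98]
Target new root: 683
Try each candidate change and compute the resulting root:
Candidate A: set leaf[2] = 10 -> leaves = [16, 23, 10, 79, 24, 92, 58, 98]
  L0: [16, 23, 10, 79, 24, 92, 58, 98]
  L1: h(16,23)=(16*31+23)%997=519 h(10,79)=(10*31+79)%997=389 h(24,92)=(24*31+92)%997=836 h(58,98)=(58*31+98)%997=899 -> [519, 389, 836, 899]
  L2: h(519,389)=(519*31+389)%997=526 h(836,899)=(836*31+899)%997=893 -> [526, 893]
  L3: h(526,893)=(526*31+893)%997=250 -> [250]
  root = 250 != target 683
Candidate B: set leaf[6] = 37 -> leaves = [16, 23, 6, 79, 24, 92, 37, 98]
  L0: [16, 23, 6, 79, 24, 92, 37, 98]
  L1: h(16,23)=(16*31+23)%997=519 h(6,79)=(6*31+79)%997=265 h(24,92)=(24*31+92)%997=836 h(37,98)=(37*31+98)%997=248 -> [519, 265, 836, 248]
  L2: h(519,265)=(519*31+265)%997=402 h(836,248)=(836*31+248)%997=242 -> [402, 242]
  L3: h(402,242)=(402*31+242)%997=740 -> [740]
  root = 740 != target 683
Candidate C: set leaf[6] = 3 -> leaves = [16, 23, 6, 79, 24, 92, 3, 98]
  L0: [16, 23, 6, 79, 24, 92, 3, 98]
  L1: h(16,23)=(16*31+23)%997=519 h(6,79)=(6*31+79)%997=265 h(24,92)=(24*31+92)%997=836 h(3,98)=(3*31+98)%997=191 -> [519, 265, 836, 191]
  L2: h(519,265)=(519*31+265)%997=402 h(836,191)=(836*31+191)%997=185 -> [402, 185]
  L3: h(402,185)=(402*31+185)%997=683 -> [683]
  root = 683 == target 683  ** MATCH **
Candidate C produces the target root.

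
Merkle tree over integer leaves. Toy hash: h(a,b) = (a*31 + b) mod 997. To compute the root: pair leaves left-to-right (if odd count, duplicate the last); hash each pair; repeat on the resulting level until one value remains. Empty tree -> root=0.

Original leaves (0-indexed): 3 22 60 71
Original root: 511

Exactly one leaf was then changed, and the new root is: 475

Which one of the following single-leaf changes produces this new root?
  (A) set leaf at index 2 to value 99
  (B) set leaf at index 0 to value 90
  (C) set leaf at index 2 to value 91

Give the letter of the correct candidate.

Answer: C

Derivation:
Original leaves: [3, 22, 60, 71]
Target new root: 475
Try each candidate change and compute the resulting root:
Candidate A: set leaf[2] = 99 -> leaves = [3, 22, 99, 71]
  L0: [3, 22, 99, 71]
  L1: h(3,22)=(3*31+22)%997=115 h(99,71)=(99*31+71)%997=149 -> [115, 149]
  L2: h(115,149)=(115*31+149)%997=723 -> [723]
  root = 723 != target 475
Candidate B: set leaf[0] = 90 -> leaves = [90, 22, 60, 71]
  L0: [90, 22, 60, 71]
  L1: h(90,22)=(90*31+22)%997=818 h(60,71)=(60*31+71)%997=934 -> [818, 934]
  L2: h(818,934)=(818*31+934)%997=370 -> [370]
  root = 370 != target 475
Candidate C: set leaf[2] = 91 -> leaves = [3, 22, 91, 71]
  L0: [3, 22, 91, 71]
  L1: h(3,22)=(3*31+22)%997=115 h(91,71)=(91*31+71)%997=898 -> [115, 898]
  L2: h(115,898)=(115*31+898)%997=475 -> [475]
  root = 475 == target 475  ** MATCH **
Candidate C produces the target root.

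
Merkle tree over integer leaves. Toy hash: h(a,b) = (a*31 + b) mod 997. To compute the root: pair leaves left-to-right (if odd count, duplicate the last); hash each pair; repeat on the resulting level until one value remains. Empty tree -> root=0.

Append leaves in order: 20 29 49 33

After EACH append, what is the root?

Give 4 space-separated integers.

After append 20 (leaves=[20]):
  L0: [20]
  root=20
After append 29 (leaves=[20, 29]):
  L0: [20, 29]
  L1: h(20,29)=(20*31+29)%997=649 -> [649]
  root=649
After append 49 (leaves=[20, 29, 49]):
  L0: [20, 29, 49]
  L1: h(20,29)=(20*31+29)%997=649 h(49,49)=(49*31+49)%997=571 -> [649, 571]
  L2: h(649,571)=(649*31+571)%997=750 -> [750]
  root=750
After append 33 (leaves=[20, 29, 49, 33]):
  L0: [20, 29, 49, 33]
  L1: h(20,29)=(20*31+29)%997=649 h(49,33)=(49*31+33)%997=555 -> [649, 555]
  L2: h(649,555)=(649*31+555)%997=734 -> [734]
  root=734

Answer: 20 649 750 734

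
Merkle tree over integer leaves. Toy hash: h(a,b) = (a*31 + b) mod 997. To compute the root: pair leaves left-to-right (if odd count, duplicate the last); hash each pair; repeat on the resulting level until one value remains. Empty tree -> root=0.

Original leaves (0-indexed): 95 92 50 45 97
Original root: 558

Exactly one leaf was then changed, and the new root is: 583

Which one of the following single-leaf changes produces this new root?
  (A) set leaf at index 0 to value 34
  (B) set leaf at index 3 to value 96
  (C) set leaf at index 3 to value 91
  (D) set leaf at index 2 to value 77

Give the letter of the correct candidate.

Original leaves: [95, 92, 50, 45, 97]
Target new root: 583
Try each candidate change and compute the resulting root:
Candidate A: set leaf[0] = 34 -> leaves = [34, 92, 50, 45, 97]
  L0: [34, 92, 50, 45, 97]
  L1: h(34,92)=(34*31+92)%997=149 h(50,45)=(50*31+45)%997=598 h(97,97)=(97*31+97)%997=113 -> [149, 598, 113]
  L2: h(149,598)=(149*31+598)%997=232 h(113,113)=(113*31+113)%997=625 -> [232, 625]
  L3: h(232,625)=(232*31+625)%997=838 -> [838]
  root = 838 != target 583
Candidate B: set leaf[3] = 96 -> leaves = [95, 92, 50, 96, 97]
  L0: [95, 92, 50, 96, 97]
  L1: h(95,92)=(95*31+92)%997=46 h(50,96)=(50*31+96)%997=649 h(97,97)=(97*31+97)%997=113 -> [46, 649, 113]
  L2: h(46,649)=(46*31+649)%997=81 h(113,113)=(113*31+113)%997=625 -> [81, 625]
  L3: h(81,625)=(81*31+625)%997=145 -> [145]
  root = 145 != target 583
Candidate C: set leaf[3] = 91 -> leaves = [95, 92, 50, 91, 97]
  L0: [95, 92, 50, 91, 97]
  L1: h(95,92)=(95*31+92)%997=46 h(50,91)=(50*31+91)%997=644 h(97,97)=(97*31+97)%997=113 -> [46, 644, 113]
  L2: h(46,644)=(46*31+644)%997=76 h(113,113)=(113*31+113)%997=625 -> [76, 625]
  L3: h(76,625)=(76*31+625)%997=987 -> [987]
  root = 987 != target 583
Candidate D: set leaf[2] = 77 -> leaves = [95, 92, 77, 45, 97]
  L0: [95, 92, 77, 45, 97]
  L1: h(95,92)=(95*31+92)%997=46 h(77,45)=(77*31+45)%997=438 h(97,97)=(97*31+97)%997=113 -> [46, 438, 113]
  L2: h(46,438)=(46*31+438)%997=867 h(113,113)=(113*31+113)%997=625 -> [867, 625]
  L3: h(867,625)=(867*31+625)%997=583 -> [583]
  root = 583 == target 583  ** MATCH **
Candidate D produces the target root.

Answer: D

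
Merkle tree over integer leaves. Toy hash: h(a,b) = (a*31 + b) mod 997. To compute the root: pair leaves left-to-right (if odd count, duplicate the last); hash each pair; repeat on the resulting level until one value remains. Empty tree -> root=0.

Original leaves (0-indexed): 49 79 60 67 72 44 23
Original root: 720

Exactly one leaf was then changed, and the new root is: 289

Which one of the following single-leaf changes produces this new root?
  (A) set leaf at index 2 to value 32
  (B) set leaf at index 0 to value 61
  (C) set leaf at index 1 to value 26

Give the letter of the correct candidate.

Original leaves: [49, 79, 60, 67, 72, 44, 23]
Target new root: 289
Try each candidate change and compute the resulting root:
Candidate A: set leaf[2] = 32 -> leaves = [49, 79, 32, 67, 72, 44, 23]
  L0: [49, 79, 32, 67, 72, 44, 23]
  L1: h(49,79)=(49*31+79)%997=601 h(32,67)=(32*31+67)%997=62 h(72,44)=(72*31+44)%997=282 h(23,23)=(23*31+23)%997=736 -> [601, 62, 282, 736]
  L2: h(601,62)=(601*31+62)%997=747 h(282,736)=(282*31+736)%997=505 -> [747, 505]
  L3: h(747,505)=(747*31+505)%997=731 -> [731]
  root = 731 != target 289
Candidate B: set leaf[0] = 61 -> leaves = [61, 79, 60, 67, 72, 44, 23]
  L0: [61, 79, 60, 67, 72, 44, 23]
  L1: h(61,79)=(61*31+79)%997=973 h(60,67)=(60*31+67)%997=930 h(72,44)=(72*31+44)%997=282 h(23,23)=(23*31+23)%997=736 -> [973, 930, 282, 736]
  L2: h(973,930)=(973*31+930)%997=186 h(282,736)=(282*31+736)%997=505 -> [186, 505]
  L3: h(186,505)=(186*31+505)%997=289 -> [289]
  root = 289 == target 289  ** MATCH **
Candidate C: set leaf[1] = 26 -> leaves = [49, 26, 60, 67, 72, 44, 23]
  L0: [49, 26, 60, 67, 72, 44, 23]
  L1: h(49,26)=(49*31+26)%997=548 h(60,67)=(60*31+67)%997=930 h(72,44)=(72*31+44)%997=282 h(23,23)=(23*31+23)%997=736 -> [548, 930, 282, 736]
  L2: h(548,930)=(548*31+930)%997=969 h(282,736)=(282*31+736)%997=505 -> [969, 505]
  L3: h(969,505)=(969*31+505)%997=634 -> [634]
  root = 634 != target 289
Candidate B produces the target root.

Answer: B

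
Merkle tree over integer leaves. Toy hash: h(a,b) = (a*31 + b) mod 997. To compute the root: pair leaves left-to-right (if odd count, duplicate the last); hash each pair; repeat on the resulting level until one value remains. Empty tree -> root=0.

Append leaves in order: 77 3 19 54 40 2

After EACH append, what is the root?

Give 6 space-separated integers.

After append 77 (leaves=[77]):
  L0: [77]
  root=77
After append 3 (leaves=[77, 3]):
  L0: [77, 3]
  L1: h(77,3)=(77*31+3)%997=396 -> [396]
  root=396
After append 19 (leaves=[77, 3, 19]):
  L0: [77, 3, 19]
  L1: h(77,3)=(77*31+3)%997=396 h(19,19)=(19*31+19)%997=608 -> [396, 608]
  L2: h(396,608)=(396*31+608)%997=920 -> [920]
  root=920
After append 54 (leaves=[77, 3, 19, 54]):
  L0: [77, 3, 19, 54]
  L1: h(77,3)=(77*31+3)%997=396 h(19,54)=(19*31+54)%997=643 -> [396, 643]
  L2: h(396,643)=(396*31+643)%997=955 -> [955]
  root=955
After append 40 (leaves=[77, 3, 19, 54, 40]):
  L0: [77, 3, 19, 54, 40]
  L1: h(77,3)=(77*31+3)%997=396 h(19,54)=(19*31+54)%997=643 h(40,40)=(40*31+40)%997=283 -> [396, 643, 283]
  L2: h(396,643)=(396*31+643)%997=955 h(283,283)=(283*31+283)%997=83 -> [955, 83]
  L3: h(955,83)=(955*31+83)%997=775 -> [775]
  root=775
After append 2 (leaves=[77, 3, 19, 54, 40, 2]):
  L0: [77, 3, 19, 54, 40, 2]
  L1: h(77,3)=(77*31+3)%997=396 h(19,54)=(19*31+54)%997=643 h(40,2)=(40*31+2)%997=245 -> [396, 643, 245]
  L2: h(396,643)=(396*31+643)%997=955 h(245,245)=(245*31+245)%997=861 -> [955, 861]
  L3: h(955,861)=(955*31+861)%997=556 -> [556]
  root=556

Answer: 77 396 920 955 775 556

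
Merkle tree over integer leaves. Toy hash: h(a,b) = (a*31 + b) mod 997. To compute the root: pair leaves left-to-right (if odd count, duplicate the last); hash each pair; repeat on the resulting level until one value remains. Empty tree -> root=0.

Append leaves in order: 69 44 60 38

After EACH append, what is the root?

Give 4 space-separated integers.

Answer: 69 189 800 778

Derivation:
After append 69 (leaves=[69]):
  L0: [69]
  root=69
After append 44 (leaves=[69, 44]):
  L0: [69, 44]
  L1: h(69,44)=(69*31+44)%997=189 -> [189]
  root=189
After append 60 (leaves=[69, 44, 60]):
  L0: [69, 44, 60]
  L1: h(69,44)=(69*31+44)%997=189 h(60,60)=(60*31+60)%997=923 -> [189, 923]
  L2: h(189,923)=(189*31+923)%997=800 -> [800]
  root=800
After append 38 (leaves=[69, 44, 60, 38]):
  L0: [69, 44, 60, 38]
  L1: h(69,44)=(69*31+44)%997=189 h(60,38)=(60*31+38)%997=901 -> [189, 901]
  L2: h(189,901)=(189*31+901)%997=778 -> [778]
  root=778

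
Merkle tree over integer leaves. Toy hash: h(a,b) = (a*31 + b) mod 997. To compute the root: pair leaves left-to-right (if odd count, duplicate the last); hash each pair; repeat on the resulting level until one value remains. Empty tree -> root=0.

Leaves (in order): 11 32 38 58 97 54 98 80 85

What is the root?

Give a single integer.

L0: [11, 32, 38, 58, 97, 54, 98, 80, 85]
L1: h(11,32)=(11*31+32)%997=373 h(38,58)=(38*31+58)%997=239 h(97,54)=(97*31+54)%997=70 h(98,80)=(98*31+80)%997=127 h(85,85)=(85*31+85)%997=726 -> [373, 239, 70, 127, 726]
L2: h(373,239)=(373*31+239)%997=835 h(70,127)=(70*31+127)%997=303 h(726,726)=(726*31+726)%997=301 -> [835, 303, 301]
L3: h(835,303)=(835*31+303)%997=266 h(301,301)=(301*31+301)%997=659 -> [266, 659]
L4: h(266,659)=(266*31+659)%997=929 -> [929]

Answer: 929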